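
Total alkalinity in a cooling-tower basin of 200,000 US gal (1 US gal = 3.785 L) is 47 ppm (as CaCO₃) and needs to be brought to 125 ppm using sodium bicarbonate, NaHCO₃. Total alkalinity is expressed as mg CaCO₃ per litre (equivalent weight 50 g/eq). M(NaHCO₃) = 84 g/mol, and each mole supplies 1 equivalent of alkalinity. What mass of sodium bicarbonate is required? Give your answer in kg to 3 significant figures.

99.2 kg

Volume: 200,000 US gal × 3.785 L/gal = 757,000 L.
Alkalinity to add: (125 − 47) = 78 mg/L as CaCO₃ × 757,000 L = 59,050 g as CaCO₃.
Equivalents: 59,050 g ÷ 50 g/eq = 1181 eq.
NaHCO₃ supplies 1 eq per mole → 1181 mol.
Mass: 1181 mol × 84 g/mol = 99,200 g.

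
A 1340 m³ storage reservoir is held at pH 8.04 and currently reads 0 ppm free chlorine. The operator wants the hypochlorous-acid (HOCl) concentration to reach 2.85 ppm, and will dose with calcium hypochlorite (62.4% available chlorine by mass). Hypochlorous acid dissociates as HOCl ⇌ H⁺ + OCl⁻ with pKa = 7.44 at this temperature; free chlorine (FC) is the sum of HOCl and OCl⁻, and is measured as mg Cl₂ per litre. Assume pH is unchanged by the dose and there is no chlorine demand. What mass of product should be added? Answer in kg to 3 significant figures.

Volume: 1340 m³ = 1,340,000 L.
[OCl⁻]/[HOCl] = 10^(pH − pKa) = 10^(8.04 − 7.44) = 3.981; fraction as HOCl = 1/(1 + 3.981) = 0.2008.
Free chlorine required for 2.85 ppm HOCl: 2.85 / 0.2008 = 14.2 ppm.
FC to add: 14.2 − 0 = 14.2 mg/L as Cl₂.
Cl₂ equivalent: 14.2 mg/L × 1,340,000 L = 19,020 g.
Product at 62.4% available Cl: 19,020 / 0.624 = 30,490 g.

30.5 kg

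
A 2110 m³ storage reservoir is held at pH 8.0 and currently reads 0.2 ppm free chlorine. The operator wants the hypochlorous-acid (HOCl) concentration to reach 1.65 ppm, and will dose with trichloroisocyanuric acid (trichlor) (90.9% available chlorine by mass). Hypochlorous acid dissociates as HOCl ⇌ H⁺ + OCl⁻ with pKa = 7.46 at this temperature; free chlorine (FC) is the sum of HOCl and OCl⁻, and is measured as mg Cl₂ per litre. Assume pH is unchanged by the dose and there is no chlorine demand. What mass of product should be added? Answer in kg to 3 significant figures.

16.6 kg

Volume: 2110 m³ = 2,110,000 L.
[OCl⁻]/[HOCl] = 10^(pH − pKa) = 10^(8.0 − 7.46) = 3.467; fraction as HOCl = 1/(1 + 3.467) = 0.2238.
Free chlorine required for 1.65 ppm HOCl: 1.65 / 0.2238 = 7.371 ppm.
FC to add: 7.371 − 0.2 = 7.171 mg/L as Cl₂.
Cl₂ equivalent: 7.171 mg/L × 2,110,000 L = 15,130 g.
Product at 90.9% available Cl: 15,130 / 0.909 = 16,650 g.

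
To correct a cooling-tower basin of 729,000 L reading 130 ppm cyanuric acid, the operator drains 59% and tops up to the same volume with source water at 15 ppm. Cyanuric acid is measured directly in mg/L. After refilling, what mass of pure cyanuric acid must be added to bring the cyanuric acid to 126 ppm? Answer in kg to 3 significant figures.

After draining 59% and refilling: 130 × 0.41 + 15 × 0.59 = 62.15 ppm.
Deficit to target: 126 − 62.15 = 63.85 mg/L.
Mass: 63.85 mg/L × 729,000 L = 46,550 g cyanuric acid.

46.5 kg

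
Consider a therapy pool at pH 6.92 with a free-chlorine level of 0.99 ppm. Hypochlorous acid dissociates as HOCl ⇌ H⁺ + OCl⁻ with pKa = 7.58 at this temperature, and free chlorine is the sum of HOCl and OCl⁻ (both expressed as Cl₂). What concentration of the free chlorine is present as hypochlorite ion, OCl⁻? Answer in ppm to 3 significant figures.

[OCl⁻]/[HOCl] = 10^(pH − pKa) = 10^(6.92 − 7.58) = 10^-0.66 = 0.2188.
Fraction as HOCl = 1 / (1 + 0.2188) = 0.8205.
OCl⁻ = (1 − 0.8205) × 0.99 ppm = 0.1777 ppm.

0.178 ppm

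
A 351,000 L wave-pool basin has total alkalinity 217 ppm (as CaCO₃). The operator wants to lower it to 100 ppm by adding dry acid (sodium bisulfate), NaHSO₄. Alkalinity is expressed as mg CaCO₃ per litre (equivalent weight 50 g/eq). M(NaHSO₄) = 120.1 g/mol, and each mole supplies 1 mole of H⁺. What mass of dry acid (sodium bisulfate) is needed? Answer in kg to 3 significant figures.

Alkalinity to neutralize: (217 − 100) = 117 mg/L as CaCO₃ × 351,000 L = 41,070 g as CaCO₃.
Equivalents of H⁺ required: 41,070 ÷ 50 g/eq = 821.3 eq = 821.3 mol NaHSO₄.
Mass of NaHSO₄: 821.3 × 120.1 = 98,640 g.

98.6 kg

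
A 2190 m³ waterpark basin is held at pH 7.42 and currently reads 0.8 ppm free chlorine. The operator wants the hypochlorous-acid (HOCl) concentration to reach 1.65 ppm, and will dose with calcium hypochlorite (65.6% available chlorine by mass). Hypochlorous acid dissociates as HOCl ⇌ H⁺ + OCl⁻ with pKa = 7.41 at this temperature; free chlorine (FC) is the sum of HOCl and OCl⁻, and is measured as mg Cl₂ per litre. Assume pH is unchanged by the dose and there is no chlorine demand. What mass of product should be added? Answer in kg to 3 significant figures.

Volume: 2190 m³ = 2,190,000 L.
[OCl⁻]/[HOCl] = 10^(pH − pKa) = 10^(7.42 − 7.41) = 1.023; fraction as HOCl = 1/(1 + 1.023) = 0.4942.
Free chlorine required for 1.65 ppm HOCl: 1.65 / 0.4942 = 3.338 ppm.
FC to add: 3.338 − 0.8 = 2.538 mg/L as Cl₂.
Cl₂ equivalent: 2.538 mg/L × 2,190,000 L = 5559 g.
Product at 65.6% available Cl: 5559 / 0.656 = 8474 g.

8.47 kg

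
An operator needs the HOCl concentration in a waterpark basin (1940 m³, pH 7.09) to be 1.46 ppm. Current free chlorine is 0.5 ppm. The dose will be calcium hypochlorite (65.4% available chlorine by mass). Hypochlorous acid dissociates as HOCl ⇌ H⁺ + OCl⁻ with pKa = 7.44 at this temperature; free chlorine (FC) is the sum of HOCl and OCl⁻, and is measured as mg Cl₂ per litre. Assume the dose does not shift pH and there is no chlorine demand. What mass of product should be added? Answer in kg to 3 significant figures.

Volume: 1940 m³ = 1,940,000 L.
[OCl⁻]/[HOCl] = 10^(pH − pKa) = 10^(7.09 − 7.44) = 0.4467; fraction as HOCl = 1/(1 + 0.4467) = 0.6912.
Free chlorine required for 1.46 ppm HOCl: 1.46 / 0.6912 = 2.112 ppm.
FC to add: 2.112 − 0.5 = 1.612 mg/L as Cl₂.
Cl₂ equivalent: 1.612 mg/L × 1,940,000 L = 3128 g.
Product at 65.4% available Cl: 3128 / 0.654 = 4782 g.

4.78 kg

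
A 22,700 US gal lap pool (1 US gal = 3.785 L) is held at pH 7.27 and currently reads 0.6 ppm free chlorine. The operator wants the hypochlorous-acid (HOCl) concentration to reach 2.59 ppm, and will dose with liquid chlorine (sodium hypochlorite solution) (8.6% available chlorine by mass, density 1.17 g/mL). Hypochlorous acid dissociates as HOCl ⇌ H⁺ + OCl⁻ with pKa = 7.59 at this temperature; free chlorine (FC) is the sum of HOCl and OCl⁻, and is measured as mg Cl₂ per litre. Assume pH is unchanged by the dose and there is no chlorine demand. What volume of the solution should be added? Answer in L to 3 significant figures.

2.76 L

Volume: 22,700 US gal × 3.785 L/gal = 85,920 L.
[OCl⁻]/[HOCl] = 10^(pH − pKa) = 10^(7.27 − 7.59) = 0.4786; fraction as HOCl = 1/(1 + 0.4786) = 0.6763.
Free chlorine required for 2.59 ppm HOCl: 2.59 / 0.6763 = 3.83 ppm.
FC to add: 3.83 − 0.6 = 3.23 mg/L as Cl₂.
Cl₂ equivalent: 3.23 mg/L × 85,920 L = 277.5 g.
Product at 8.6% available Cl: 277.5 / 0.086 = 3227 g.
Volume: 3227 g ÷ 1.17 g/mL = 2758 mL.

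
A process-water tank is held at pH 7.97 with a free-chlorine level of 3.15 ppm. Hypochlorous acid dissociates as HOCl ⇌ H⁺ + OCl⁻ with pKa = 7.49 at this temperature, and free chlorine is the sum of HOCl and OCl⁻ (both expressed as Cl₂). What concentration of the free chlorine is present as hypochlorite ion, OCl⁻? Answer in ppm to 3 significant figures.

[OCl⁻]/[HOCl] = 10^(pH − pKa) = 10^(7.97 − 7.49) = 10^0.48 = 3.02.
Fraction as HOCl = 1 / (1 + 3.02) = 0.2488.
OCl⁻ = (1 − 0.2488) × 3.15 ppm = 2.366 ppm.

2.37 ppm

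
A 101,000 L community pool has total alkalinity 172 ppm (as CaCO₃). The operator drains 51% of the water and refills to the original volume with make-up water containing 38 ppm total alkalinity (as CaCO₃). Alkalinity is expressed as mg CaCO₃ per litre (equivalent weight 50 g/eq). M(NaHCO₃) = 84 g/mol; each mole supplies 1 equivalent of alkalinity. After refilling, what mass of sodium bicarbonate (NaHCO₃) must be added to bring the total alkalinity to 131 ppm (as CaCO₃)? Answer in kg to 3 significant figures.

4.64 kg

After draining 51% and refilling: 172 × 0.49 + 38 × 0.51 = 103.66 ppm.
Deficit to target: 131 − 103.66 = 27.34 mg/L.
As CaCO₃: 27.34 mg/L × 101,000 L = 2761 g; ÷ 50 g/eq ÷ 1 = 55.23 mol NaHCO₃.
Mass: 55.23 × 84 = 4639 g.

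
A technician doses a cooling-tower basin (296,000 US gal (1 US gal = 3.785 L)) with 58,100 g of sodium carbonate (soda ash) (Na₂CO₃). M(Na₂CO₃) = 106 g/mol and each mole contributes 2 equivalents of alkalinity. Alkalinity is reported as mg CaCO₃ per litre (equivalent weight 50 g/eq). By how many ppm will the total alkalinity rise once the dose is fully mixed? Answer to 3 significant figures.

48.9 ppm

Volume: 296,000 US gal × 3.785 L/gal = 1,120,360 L.
Moles of Na₂CO₃: 58,100 g ÷ 106 g/mol = 548.1 mol → 1096 eq of alkalinity.
As CaCO₃: 1096 eq × 50 g/eq = 54,810 g.
Rise: 54,810 g / 1,120,360 L × 1000 = 48.92 mg/L.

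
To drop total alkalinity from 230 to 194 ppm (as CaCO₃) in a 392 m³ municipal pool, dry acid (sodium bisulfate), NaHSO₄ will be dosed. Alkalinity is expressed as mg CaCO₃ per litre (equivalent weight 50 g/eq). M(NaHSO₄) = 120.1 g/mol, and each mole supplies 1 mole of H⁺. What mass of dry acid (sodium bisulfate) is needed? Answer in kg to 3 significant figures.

33.9 kg

Volume: 392 m³ = 392,000 L.
Alkalinity to neutralize: (230 − 194) = 36 mg/L as CaCO₃ × 392,000 L = 14,110 g as CaCO₃.
Equivalents of H⁺ required: 14,110 ÷ 50 g/eq = 282.2 eq = 282.2 mol NaHSO₄.
Mass of NaHSO₄: 282.2 × 120.1 = 33,900 g.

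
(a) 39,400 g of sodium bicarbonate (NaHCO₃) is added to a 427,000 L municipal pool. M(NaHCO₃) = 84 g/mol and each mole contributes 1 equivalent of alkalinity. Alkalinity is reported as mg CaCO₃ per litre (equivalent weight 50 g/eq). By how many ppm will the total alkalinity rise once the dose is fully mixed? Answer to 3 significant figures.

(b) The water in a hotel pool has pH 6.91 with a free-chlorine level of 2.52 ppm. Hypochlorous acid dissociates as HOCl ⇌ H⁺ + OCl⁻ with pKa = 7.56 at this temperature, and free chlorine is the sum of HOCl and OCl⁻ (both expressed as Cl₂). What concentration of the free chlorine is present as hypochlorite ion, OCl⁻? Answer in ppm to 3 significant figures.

(a) Moles of NaHCO₃: 39,400 g ÷ 84 g/mol = 469 mol → 469 eq of alkalinity.
(a) As CaCO₃: 469 eq × 50 g/eq = 23,450 g.
(a) Rise: 23,450 g / 427,000 L × 1000 = 54.92 mg/L.

(b) [OCl⁻]/[HOCl] = 10^(pH − pKa) = 10^(6.91 − 7.56) = 10^-0.65 = 0.2239.
(b) Fraction as HOCl = 1 / (1 + 0.2239) = 0.8171.
(b) OCl⁻ = (1 − 0.8171) × 2.52 ppm = 0.461 ppm.

(a) 54.9 ppm; (b) 0.461 ppm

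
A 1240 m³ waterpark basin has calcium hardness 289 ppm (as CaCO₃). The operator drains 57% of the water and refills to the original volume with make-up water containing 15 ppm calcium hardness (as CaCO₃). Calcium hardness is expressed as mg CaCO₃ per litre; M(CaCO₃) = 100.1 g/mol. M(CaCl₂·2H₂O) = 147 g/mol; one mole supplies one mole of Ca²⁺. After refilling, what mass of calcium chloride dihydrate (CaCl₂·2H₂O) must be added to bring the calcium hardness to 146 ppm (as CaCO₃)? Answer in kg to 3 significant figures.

24.0 kg

Volume: 1240 m³ = 1,240,000 L.
After draining 57% and refilling: 289 × 0.43 + 15 × 0.57 = 132.82 ppm.
Deficit to target: 146 − 132.82 = 13.18 mg/L.
As CaCO₃: 13.18 mg/L × 1,240,000 L = 16,340 g; ÷ 100.1 = 163.3 mol Ca²⁺.
Mass: 163.3 × 147 = 24,000 g.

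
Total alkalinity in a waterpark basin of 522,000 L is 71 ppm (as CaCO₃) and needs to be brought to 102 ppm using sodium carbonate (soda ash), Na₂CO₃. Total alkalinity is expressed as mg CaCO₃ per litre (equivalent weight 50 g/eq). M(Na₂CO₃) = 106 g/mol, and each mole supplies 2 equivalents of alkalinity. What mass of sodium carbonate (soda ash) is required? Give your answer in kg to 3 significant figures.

17.2 kg

Alkalinity to add: (102 − 71) = 31 mg/L as CaCO₃ × 522,000 L = 16,180 g as CaCO₃.
Equivalents: 16,180 g ÷ 50 g/eq = 323.6 eq.
Each mole of Na₂CO₃ supplies 2 eq, so 323.6 / 2 = 161.8 mol.
Mass: 161.8 mol × 106 g/mol = 17,150 g.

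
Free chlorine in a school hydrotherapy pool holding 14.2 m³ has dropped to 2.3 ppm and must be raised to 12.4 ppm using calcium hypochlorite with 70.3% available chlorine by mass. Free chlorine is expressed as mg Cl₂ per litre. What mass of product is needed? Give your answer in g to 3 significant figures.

204 g

Volume: 14.2 m³ = 14,200 L.
Chlorine deficit: 12.4 − 2.3 = 10.1 ppm = 10.1 mg/L as Cl₂.
Cl₂ equivalent needed: 10.1 mg/L × 14,200 L = 143,400 mg = 143.4 g.
Product at 70.3% available chlorine: 143.4 / 0.703 = 204 g.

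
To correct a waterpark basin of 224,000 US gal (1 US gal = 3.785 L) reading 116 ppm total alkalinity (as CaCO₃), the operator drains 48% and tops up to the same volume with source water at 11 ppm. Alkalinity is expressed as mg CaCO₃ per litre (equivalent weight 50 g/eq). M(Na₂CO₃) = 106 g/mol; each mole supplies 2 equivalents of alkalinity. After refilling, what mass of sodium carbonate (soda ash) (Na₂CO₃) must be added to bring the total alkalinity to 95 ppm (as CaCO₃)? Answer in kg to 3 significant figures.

26.4 kg

Volume: 224,000 US gal × 3.785 L/gal = 847,840 L.
After draining 48% and refilling: 116 × 0.52 + 11 × 0.48 = 65.6 ppm.
Deficit to target: 95 − 65.6 = 29.4 mg/L.
As CaCO₃: 29.4 mg/L × 847,840 L = 24,930 g; ÷ 50 g/eq ÷ 2 = 249.3 mol Na₂CO₃.
Mass: 249.3 × 106 = 26,420 g.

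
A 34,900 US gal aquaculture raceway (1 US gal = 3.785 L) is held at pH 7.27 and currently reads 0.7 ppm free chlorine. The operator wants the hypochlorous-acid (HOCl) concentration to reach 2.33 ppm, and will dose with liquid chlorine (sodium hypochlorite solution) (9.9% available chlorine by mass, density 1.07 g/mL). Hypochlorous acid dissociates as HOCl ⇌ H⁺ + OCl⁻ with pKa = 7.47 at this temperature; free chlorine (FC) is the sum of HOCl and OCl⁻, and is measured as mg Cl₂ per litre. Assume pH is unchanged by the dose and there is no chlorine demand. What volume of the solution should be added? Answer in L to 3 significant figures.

3.87 L

Volume: 34,900 US gal × 3.785 L/gal = 132,096 L.
[OCl⁻]/[HOCl] = 10^(pH − pKa) = 10^(7.27 − 7.47) = 0.631; fraction as HOCl = 1/(1 + 0.631) = 0.6131.
Free chlorine required for 2.33 ppm HOCl: 2.33 / 0.6131 = 3.8 ppm.
FC to add: 3.8 − 0.7 = 3.1 mg/L as Cl₂.
Cl₂ equivalent: 3.1 mg/L × 132,096 L = 409.5 g.
Product at 9.9% available Cl: 409.5 / 0.099 = 4137 g.
Volume: 4137 g ÷ 1.07 g/mL = 3866 mL.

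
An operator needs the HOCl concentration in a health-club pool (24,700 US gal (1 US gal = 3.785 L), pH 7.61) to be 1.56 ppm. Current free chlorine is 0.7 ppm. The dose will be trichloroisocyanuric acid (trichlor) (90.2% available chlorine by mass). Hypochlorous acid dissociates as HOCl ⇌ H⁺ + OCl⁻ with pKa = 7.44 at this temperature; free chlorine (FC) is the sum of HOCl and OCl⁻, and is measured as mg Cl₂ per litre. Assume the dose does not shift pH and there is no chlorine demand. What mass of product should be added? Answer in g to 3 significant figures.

328 g

Volume: 24,700 US gal × 3.785 L/gal = 93,490 L.
[OCl⁻]/[HOCl] = 10^(pH − pKa) = 10^(7.61 − 7.44) = 1.479; fraction as HOCl = 1/(1 + 1.479) = 0.4034.
Free chlorine required for 1.56 ppm HOCl: 1.56 / 0.4034 = 3.867 ppm.
FC to add: 3.867 − 0.7 = 3.167 mg/L as Cl₂.
Cl₂ equivalent: 3.167 mg/L × 93,490 L = 296.1 g.
Product at 90.2% available Cl: 296.1 / 0.902 = 328.3 g.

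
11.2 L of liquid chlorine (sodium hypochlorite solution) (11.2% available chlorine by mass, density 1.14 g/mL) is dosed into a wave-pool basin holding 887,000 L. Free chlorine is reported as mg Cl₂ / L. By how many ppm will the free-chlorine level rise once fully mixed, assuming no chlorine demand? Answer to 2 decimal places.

1.61 ppm

Mass of solution: 11.2 L × 1000 mL/L × 1.14 g/mL = 12,770 g.
Available chlorine delivered: 12,770 g × 0.112 = 1430 g as Cl₂.
Concentration rise: 1430 g / 887,000 L = 1.612 mg/L = 1.61 ppm.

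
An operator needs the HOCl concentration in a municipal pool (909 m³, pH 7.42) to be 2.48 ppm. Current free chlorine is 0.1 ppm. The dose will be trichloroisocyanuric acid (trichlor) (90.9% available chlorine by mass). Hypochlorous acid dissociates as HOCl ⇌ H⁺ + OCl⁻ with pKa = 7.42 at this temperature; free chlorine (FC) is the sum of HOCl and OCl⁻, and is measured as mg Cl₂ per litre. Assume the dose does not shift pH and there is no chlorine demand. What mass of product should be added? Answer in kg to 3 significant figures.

Volume: 909 m³ = 909,000 L.
[OCl⁻]/[HOCl] = 10^(pH − pKa) = 10^(7.42 − 7.42) = 1; fraction as HOCl = 1/(1 + 1) = 0.5.
Free chlorine required for 2.48 ppm HOCl: 2.48 / 0.5 = 4.96 ppm.
FC to add: 4.96 − 0.1 = 4.86 mg/L as Cl₂.
Cl₂ equivalent: 4.86 mg/L × 909,000 L = 4418 g.
Product at 90.9% available Cl: 4418 / 0.909 = 4860 g.

4.86 kg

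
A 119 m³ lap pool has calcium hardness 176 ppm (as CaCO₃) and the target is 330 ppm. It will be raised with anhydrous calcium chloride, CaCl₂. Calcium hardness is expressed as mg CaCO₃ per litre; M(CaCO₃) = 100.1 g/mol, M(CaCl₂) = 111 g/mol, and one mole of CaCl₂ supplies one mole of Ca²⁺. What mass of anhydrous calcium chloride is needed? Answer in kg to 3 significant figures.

Volume: 119 m³ = 119,000 L.
Hardness to add: (330 − 176) = 154 mg/L as CaCO₃ × 119,000 L = 18,330 g as CaCO₃.
Moles of Ca²⁺ (1 mol Ca²⁺ ≡ 1 mol CaCO₃): 18,330 / 100.1 g/mol = 183.1 mol.
Mass of CaCl₂: 183.1 × 111 = 20,320 g.

20.3 kg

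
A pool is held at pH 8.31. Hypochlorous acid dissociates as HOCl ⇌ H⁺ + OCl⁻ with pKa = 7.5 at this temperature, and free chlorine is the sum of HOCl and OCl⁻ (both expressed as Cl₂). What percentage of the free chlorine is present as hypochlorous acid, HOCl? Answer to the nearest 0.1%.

13.4%

[OCl⁻]/[HOCl] = 10^(pH − pKa) = 10^(8.31 − 7.5) = 10^0.81 = 6.457.
Fraction as HOCl = 1 / (1 + 6.457) = 0.1341.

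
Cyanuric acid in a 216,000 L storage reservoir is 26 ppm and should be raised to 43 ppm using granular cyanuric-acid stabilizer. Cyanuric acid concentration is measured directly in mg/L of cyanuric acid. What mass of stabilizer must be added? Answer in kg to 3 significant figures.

CYA to add: (43 − 26) = 17 mg/L × 216,000 L = 3672 g cyanuric acid.

3.67 kg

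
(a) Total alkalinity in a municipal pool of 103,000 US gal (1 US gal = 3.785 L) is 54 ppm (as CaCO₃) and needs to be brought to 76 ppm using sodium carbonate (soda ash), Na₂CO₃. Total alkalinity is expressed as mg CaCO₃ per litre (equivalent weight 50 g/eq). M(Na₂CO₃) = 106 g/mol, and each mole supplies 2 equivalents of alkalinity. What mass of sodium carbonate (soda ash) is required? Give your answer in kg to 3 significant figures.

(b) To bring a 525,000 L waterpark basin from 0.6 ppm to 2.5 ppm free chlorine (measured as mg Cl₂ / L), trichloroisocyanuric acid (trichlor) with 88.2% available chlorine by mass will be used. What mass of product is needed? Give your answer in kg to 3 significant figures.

(a) 9.09 kg; (b) 1.13 kg

(a) Volume: 103,000 US gal × 3.785 L/gal = 389,855 L.
(a) Alkalinity to add: (76 − 54) = 22 mg/L as CaCO₃ × 389,855 L = 8577 g as CaCO₃.
(a) Equivalents: 8577 g ÷ 50 g/eq = 171.5 eq.
(a) Each mole of Na₂CO₃ supplies 2 eq, so 171.5 / 2 = 85.77 mol.
(a) Mass: 85.77 mol × 106 g/mol = 9091 g.

(b) Chlorine deficit: 2.5 − 0.6 = 1.9 ppm = 1.9 mg/L as Cl₂.
(b) Cl₂ equivalent needed: 1.9 mg/L × 525,000 L = 997,500 mg = 997.5 g.
(b) Product at 88.2% available chlorine: 997.5 / 0.882 = 1131 g.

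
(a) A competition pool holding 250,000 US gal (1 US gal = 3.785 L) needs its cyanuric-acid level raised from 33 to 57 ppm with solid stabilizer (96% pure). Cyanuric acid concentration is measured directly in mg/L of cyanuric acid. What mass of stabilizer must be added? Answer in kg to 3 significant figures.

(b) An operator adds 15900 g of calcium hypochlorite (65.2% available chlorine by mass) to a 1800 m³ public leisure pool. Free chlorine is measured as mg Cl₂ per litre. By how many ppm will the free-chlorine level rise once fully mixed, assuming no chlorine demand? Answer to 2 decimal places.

(a) 23.7 kg; (b) 5.76 ppm

(a) Volume: 250,000 US gal × 3.785 L/gal = 946,250 L.
(a) CYA to add: (57 − 33) = 24 mg/L × 946,250 L = 22,710 g cyanuric acid.
(a) At 96% purity: 22,710 / 0.96 = 23,660 g product.

(b) Volume: 1800 m³ = 1,800,000 L.
(b) Available chlorine delivered: 15,900 g × 0.652 = 10,370 g as Cl₂.
(b) Concentration rise: 10,370 g / 1,800,000 L = 5.759 mg/L = 5.76 ppm.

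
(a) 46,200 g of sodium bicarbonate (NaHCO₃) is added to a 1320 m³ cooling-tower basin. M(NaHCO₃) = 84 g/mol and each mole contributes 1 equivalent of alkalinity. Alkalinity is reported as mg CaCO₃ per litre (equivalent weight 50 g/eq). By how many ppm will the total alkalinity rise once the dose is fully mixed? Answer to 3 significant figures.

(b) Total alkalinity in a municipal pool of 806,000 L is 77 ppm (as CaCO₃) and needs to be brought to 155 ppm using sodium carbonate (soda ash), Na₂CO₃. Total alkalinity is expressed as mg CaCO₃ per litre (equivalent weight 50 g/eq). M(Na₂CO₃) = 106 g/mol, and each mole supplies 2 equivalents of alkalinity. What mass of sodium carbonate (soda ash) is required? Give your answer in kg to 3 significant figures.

(a) Volume: 1320 m³ = 1,320,000 L.
(a) Moles of NaHCO₃: 46,200 g ÷ 84 g/mol = 550 mol → 550 eq of alkalinity.
(a) As CaCO₃: 550 eq × 50 g/eq = 27,500 g.
(a) Rise: 27,500 g / 1,320,000 L × 1000 = 20.83 mg/L.

(b) Alkalinity to add: (155 − 77) = 78 mg/L as CaCO₃ × 806,000 L = 62,870 g as CaCO₃.
(b) Equivalents: 62,870 g ÷ 50 g/eq = 1257 eq.
(b) Each mole of Na₂CO₃ supplies 2 eq, so 1257 / 2 = 628.7 mol.
(b) Mass: 628.7 mol × 106 g/mol = 66,640 g.

(a) 20.8 ppm; (b) 66.6 kg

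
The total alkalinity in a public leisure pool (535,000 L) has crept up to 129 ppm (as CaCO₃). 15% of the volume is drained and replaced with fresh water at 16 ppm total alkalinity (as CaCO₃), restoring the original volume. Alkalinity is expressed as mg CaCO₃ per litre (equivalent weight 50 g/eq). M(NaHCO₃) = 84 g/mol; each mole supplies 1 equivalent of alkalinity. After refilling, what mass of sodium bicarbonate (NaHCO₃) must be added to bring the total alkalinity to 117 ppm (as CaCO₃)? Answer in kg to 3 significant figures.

4.45 kg

After draining 15% and refilling: 129 × 0.85 + 16 × 0.15 = 112.05 ppm.
Deficit to target: 117 − 112.05 = 4.95 mg/L.
As CaCO₃: 4.95 mg/L × 535,000 L = 2648 g; ÷ 50 g/eq ÷ 1 = 52.97 mol NaHCO₃.
Mass: 52.97 × 84 = 4449 g.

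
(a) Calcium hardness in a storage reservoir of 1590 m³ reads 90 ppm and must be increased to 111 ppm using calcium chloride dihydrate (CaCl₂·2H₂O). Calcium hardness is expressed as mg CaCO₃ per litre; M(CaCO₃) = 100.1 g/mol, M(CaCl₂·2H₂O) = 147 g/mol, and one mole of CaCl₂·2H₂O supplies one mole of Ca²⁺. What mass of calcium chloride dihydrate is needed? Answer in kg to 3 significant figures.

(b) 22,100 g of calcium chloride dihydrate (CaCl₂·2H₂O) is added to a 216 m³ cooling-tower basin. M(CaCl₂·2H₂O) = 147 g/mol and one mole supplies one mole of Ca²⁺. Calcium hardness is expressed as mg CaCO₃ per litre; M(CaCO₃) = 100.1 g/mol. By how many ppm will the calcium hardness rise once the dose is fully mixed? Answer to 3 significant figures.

(a) 49.0 kg; (b) 69.7 ppm

(a) Volume: 1590 m³ = 1,590,000 L.
(a) Hardness to add: (111 − 90) = 21 mg/L as CaCO₃ × 1,590,000 L = 33,390 g as CaCO₃.
(a) Moles of Ca²⁺ (1 mol Ca²⁺ ≡ 1 mol CaCO₃): 33,390 / 100.1 g/mol = 333.6 mol.
(a) Mass of CaCl₂·2H₂O: 333.6 × 147 = 49,030 g.

(b) Volume: 216 m³ = 216,000 L.
(b) Moles of Ca²⁺: 22,100 g ÷ 147 g/mol = 150.3 mol.
(b) As CaCO₃: 150.3 mol × 100.1 g/mol = 15,050 g.
(b) Rise: 15,050 g / 216,000 L × 1000 = 69.67 mg/L.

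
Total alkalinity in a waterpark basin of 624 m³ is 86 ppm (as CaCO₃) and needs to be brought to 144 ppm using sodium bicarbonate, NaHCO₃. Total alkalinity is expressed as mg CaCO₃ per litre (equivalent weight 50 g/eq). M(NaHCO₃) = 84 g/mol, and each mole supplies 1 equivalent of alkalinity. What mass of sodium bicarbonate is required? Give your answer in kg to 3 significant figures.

Volume: 624 m³ = 624,000 L.
Alkalinity to add: (144 − 86) = 58 mg/L as CaCO₃ × 624,000 L = 36,190 g as CaCO₃.
Equivalents: 36,190 g ÷ 50 g/eq = 723.8 eq.
NaHCO₃ supplies 1 eq per mole → 723.8 mol.
Mass: 723.8 mol × 84 g/mol = 60,800 g.

60.8 kg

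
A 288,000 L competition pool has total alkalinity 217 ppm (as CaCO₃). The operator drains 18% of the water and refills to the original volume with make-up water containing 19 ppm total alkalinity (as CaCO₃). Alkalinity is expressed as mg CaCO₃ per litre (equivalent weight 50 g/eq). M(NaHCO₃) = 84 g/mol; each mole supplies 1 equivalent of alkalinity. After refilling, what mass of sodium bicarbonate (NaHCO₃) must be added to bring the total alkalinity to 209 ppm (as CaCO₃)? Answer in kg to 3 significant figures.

After draining 18% and refilling: 217 × 0.82 + 19 × 0.18 = 181.36 ppm.
Deficit to target: 209 − 181.36 = 27.64 mg/L.
As CaCO₃: 27.64 mg/L × 288,000 L = 7960 g; ÷ 50 g/eq ÷ 1 = 159.2 mol NaHCO₃.
Mass: 159.2 × 84 = 13,370 g.

13.4 kg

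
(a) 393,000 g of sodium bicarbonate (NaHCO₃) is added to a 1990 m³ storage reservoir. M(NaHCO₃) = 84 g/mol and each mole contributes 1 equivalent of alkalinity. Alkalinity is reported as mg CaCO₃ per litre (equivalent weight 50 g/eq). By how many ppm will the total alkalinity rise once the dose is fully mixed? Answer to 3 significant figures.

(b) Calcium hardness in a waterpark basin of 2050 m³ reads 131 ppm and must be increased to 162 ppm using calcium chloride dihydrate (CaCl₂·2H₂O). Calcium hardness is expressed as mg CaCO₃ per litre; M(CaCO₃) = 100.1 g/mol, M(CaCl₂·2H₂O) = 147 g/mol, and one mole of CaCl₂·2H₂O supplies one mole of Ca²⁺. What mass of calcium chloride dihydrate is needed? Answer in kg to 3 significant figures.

(a) 118 ppm; (b) 93.3 kg

(a) Volume: 1990 m³ = 1,990,000 L.
(a) Moles of NaHCO₃: 393,000 g ÷ 84 g/mol = 4679 mol → 4679 eq of alkalinity.
(a) As CaCO₃: 4679 eq × 50 g/eq = 233,900 g.
(a) Rise: 233,900 g / 1,990,000 L × 1000 = 117.6 mg/L.

(b) Volume: 2050 m³ = 2,050,000 L.
(b) Hardness to add: (162 − 131) = 31 mg/L as CaCO₃ × 2,050,000 L = 63,550 g as CaCO₃.
(b) Moles of Ca²⁺ (1 mol Ca²⁺ ≡ 1 mol CaCO₃): 63,550 / 100.1 g/mol = 634.9 mol.
(b) Mass of CaCl₂·2H₂O: 634.9 × 147 = 93,330 g.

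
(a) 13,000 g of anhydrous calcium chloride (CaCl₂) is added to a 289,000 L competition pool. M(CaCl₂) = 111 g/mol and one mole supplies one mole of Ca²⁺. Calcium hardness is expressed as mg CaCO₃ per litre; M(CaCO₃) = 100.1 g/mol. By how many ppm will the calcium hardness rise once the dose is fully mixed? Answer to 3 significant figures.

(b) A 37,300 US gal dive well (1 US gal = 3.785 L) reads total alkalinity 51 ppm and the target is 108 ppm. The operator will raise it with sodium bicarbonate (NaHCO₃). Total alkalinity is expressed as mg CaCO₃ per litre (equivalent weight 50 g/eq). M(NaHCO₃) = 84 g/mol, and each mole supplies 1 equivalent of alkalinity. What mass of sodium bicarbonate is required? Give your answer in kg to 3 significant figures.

(a) 40.6 ppm; (b) 13.5 kg

(a) Moles of Ca²⁺: 13,000 g ÷ 111 g/mol = 117.1 mol.
(a) As CaCO₃: 117.1 mol × 100.1 g/mol = 11,720 g.
(a) Rise: 11,720 g / 289,000 L × 1000 = 40.57 mg/L.

(b) Volume: 37,300 US gal × 3.785 L/gal = 141,180 L.
(b) Alkalinity to add: (108 − 51) = 57 mg/L as CaCO₃ × 141,180 L = 8047 g as CaCO₃.
(b) Equivalents: 8047 g ÷ 50 g/eq = 160.9 eq.
(b) NaHCO₃ supplies 1 eq per mole → 160.9 mol.
(b) Mass: 160.9 mol × 84 g/mol = 13,520 g.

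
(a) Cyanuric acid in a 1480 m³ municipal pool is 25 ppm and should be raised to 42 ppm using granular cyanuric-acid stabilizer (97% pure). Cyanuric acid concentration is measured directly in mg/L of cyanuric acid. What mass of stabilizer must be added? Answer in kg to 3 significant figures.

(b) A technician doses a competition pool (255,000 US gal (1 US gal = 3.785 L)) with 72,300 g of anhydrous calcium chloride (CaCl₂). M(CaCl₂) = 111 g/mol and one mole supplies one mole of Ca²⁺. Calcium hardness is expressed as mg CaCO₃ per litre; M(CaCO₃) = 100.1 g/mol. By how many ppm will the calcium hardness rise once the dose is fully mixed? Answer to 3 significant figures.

(a) Volume: 1480 m³ = 1,480,000 L.
(a) CYA to add: (42 − 25) = 17 mg/L × 1,480,000 L = 25,160 g cyanuric acid.
(a) At 97% purity: 25,160 / 0.97 = 25,940 g product.

(b) Volume: 255,000 US gal × 3.785 L/gal = 965,175 L.
(b) Moles of Ca²⁺: 72,300 g ÷ 111 g/mol = 651.4 mol.
(b) As CaCO₃: 651.4 mol × 100.1 g/mol = 65,200 g.
(b) Rise: 65,200 g / 965,175 L × 1000 = 67.55 mg/L.

(a) 25.9 kg; (b) 67.6 ppm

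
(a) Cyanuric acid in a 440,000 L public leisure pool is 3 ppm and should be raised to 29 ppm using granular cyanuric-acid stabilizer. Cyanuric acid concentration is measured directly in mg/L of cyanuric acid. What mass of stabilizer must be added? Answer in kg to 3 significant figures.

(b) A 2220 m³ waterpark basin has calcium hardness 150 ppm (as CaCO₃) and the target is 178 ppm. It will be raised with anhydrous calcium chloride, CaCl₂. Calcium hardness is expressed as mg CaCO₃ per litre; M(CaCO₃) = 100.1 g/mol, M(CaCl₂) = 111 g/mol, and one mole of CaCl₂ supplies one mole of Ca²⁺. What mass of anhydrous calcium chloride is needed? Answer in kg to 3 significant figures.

(a) CYA to add: (29 − 3) = 26 mg/L × 440,000 L = 11,440 g cyanuric acid.

(b) Volume: 2220 m³ = 2,220,000 L.
(b) Hardness to add: (178 − 150) = 28 mg/L as CaCO₃ × 2,220,000 L = 62,160 g as CaCO₃.
(b) Moles of Ca²⁺ (1 mol Ca²⁺ ≡ 1 mol CaCO₃): 62,160 / 100.1 g/mol = 621 mol.
(b) Mass of CaCl₂: 621 × 111 = 68,930 g.

(a) 11.4 kg; (b) 68.9 kg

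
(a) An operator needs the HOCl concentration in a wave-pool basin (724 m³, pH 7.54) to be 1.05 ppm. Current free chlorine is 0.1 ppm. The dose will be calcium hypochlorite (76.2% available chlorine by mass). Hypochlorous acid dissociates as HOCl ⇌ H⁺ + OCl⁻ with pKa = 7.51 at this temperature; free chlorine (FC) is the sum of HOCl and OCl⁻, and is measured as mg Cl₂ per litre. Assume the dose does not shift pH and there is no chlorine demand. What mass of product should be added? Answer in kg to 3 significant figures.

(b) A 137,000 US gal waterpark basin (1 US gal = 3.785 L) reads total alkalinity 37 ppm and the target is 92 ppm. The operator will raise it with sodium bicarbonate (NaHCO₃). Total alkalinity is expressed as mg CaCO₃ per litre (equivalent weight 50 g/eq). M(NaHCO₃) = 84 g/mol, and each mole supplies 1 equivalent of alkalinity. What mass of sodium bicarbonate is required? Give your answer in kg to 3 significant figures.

(a) 1.97 kg; (b) 47.9 kg

(a) Volume: 724 m³ = 724,000 L.
(a) [OCl⁻]/[HOCl] = 10^(pH − pKa) = 10^(7.54 − 7.51) = 1.072; fraction as HOCl = 1/(1 + 1.072) = 0.4827.
(a) Free chlorine required for 1.05 ppm HOCl: 1.05 / 0.4827 = 2.175 ppm.
(a) FC to add: 2.175 − 0.1 = 2.075 mg/L as Cl₂.
(a) Cl₂ equivalent: 2.075 mg/L × 724,000 L = 1502 g.
(a) Product at 76.2% available Cl: 1502 / 0.762 = 1972 g.

(b) Volume: 137,000 US gal × 3.785 L/gal = 518,545 L.
(b) Alkalinity to add: (92 − 37) = 55 mg/L as CaCO₃ × 518,545 L = 28,520 g as CaCO₃.
(b) Equivalents: 28,520 g ÷ 50 g/eq = 570.4 eq.
(b) NaHCO₃ supplies 1 eq per mole → 570.4 mol.
(b) Mass: 570.4 mol × 84 g/mol = 47,910 g.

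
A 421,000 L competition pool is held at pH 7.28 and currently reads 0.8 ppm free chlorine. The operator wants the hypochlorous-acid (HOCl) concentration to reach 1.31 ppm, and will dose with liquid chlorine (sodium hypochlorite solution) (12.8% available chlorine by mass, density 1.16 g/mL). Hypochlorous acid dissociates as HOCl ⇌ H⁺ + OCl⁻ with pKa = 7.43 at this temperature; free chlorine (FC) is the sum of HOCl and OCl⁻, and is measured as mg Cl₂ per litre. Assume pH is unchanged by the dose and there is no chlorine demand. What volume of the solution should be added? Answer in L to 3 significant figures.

[OCl⁻]/[HOCl] = 10^(pH − pKa) = 10^(7.28 − 7.43) = 0.7079; fraction as HOCl = 1/(1 + 0.7079) = 0.5855.
Free chlorine required for 1.31 ppm HOCl: 1.31 / 0.5855 = 2.237 ppm.
FC to add: 2.237 − 0.8 = 1.437 mg/L as Cl₂.
Cl₂ equivalent: 1.437 mg/L × 421,000 L = 605.1 g.
Product at 12.8% available Cl: 605.1 / 0.128 = 4728 g.
Volume: 4728 g ÷ 1.16 g/mL = 4076 mL.

4.08 L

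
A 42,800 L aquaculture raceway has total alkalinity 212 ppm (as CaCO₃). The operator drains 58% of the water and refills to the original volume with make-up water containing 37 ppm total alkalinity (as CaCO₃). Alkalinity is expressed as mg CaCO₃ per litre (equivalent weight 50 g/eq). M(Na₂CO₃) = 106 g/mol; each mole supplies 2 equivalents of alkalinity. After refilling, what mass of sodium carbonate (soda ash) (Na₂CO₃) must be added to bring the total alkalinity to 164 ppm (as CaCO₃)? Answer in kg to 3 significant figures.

After draining 58% and refilling: 212 × 0.42 + 37 × 0.58 = 110.5 ppm.
Deficit to target: 164 − 110.5 = 53.5 mg/L.
As CaCO₃: 53.5 mg/L × 42,800 L = 2290 g; ÷ 50 g/eq ÷ 2 = 22.9 mol Na₂CO₃.
Mass: 22.9 × 106 = 2427 g.

2.43 kg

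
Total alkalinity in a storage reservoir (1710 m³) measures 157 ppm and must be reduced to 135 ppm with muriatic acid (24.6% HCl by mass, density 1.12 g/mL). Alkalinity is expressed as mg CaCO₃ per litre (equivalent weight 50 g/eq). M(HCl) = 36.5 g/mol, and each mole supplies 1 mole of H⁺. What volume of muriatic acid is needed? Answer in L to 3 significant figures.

99.7 L

Volume: 1710 m³ = 1,710,000 L.
Alkalinity to neutralize: (157 − 135) = 22 mg/L as CaCO₃ × 1,710,000 L = 37,620 g as CaCO₃.
Equivalents of H⁺ required: 37,620 ÷ 50 g/eq = 752.4 eq = 752.4 mol HCl.
Mass of HCl: 752.4 × 36.5 = 27,460 g.
Mass of 24.6% solution: 27,460 / 0.246 = 111,600 g.
Volume: 111,600 g ÷ 1.12 g/mL = 99,680 mL.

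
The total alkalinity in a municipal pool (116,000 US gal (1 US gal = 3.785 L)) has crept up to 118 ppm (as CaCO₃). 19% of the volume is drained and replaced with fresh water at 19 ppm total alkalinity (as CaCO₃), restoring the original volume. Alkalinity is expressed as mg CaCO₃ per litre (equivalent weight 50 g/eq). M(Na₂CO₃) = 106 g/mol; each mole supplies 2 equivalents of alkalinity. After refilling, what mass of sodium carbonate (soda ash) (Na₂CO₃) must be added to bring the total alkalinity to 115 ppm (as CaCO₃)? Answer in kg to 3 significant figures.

7.36 kg

Volume: 116,000 US gal × 3.785 L/gal = 439,060 L.
After draining 19% and refilling: 118 × 0.81 + 19 × 0.19 = 99.19 ppm.
Deficit to target: 115 − 99.19 = 15.81 mg/L.
As CaCO₃: 15.81 mg/L × 439,060 L = 6942 g; ÷ 50 g/eq ÷ 2 = 69.42 mol Na₂CO₃.
Mass: 69.42 × 106 = 7358 g.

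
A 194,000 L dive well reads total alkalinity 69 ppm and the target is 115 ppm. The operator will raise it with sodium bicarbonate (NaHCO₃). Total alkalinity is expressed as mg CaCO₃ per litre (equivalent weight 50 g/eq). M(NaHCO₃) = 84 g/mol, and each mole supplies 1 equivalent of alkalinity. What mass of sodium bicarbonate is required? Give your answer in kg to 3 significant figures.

Alkalinity to add: (115 − 69) = 46 mg/L as CaCO₃ × 194,000 L = 8924 g as CaCO₃.
Equivalents: 8924 g ÷ 50 g/eq = 178.5 eq.
NaHCO₃ supplies 1 eq per mole → 178.5 mol.
Mass: 178.5 mol × 84 g/mol = 14,990 g.

15.0 kg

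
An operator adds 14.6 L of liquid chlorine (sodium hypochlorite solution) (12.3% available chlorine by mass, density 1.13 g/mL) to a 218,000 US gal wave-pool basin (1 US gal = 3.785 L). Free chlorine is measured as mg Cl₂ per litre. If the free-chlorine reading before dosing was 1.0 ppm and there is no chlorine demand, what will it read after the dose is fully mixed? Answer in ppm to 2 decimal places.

3.46 ppm

Volume: 218,000 US gal × 3.785 L/gal = 825,130 L.
Mass of solution: 14.6 L × 1000 mL/L × 1.13 g/mL = 16,500 g.
Available chlorine delivered: 16,500 g × 0.123 = 2029 g as Cl₂.
Concentration rise: 2029 g / 825,130 L = 2.459 mg/L = 2.46 ppm.
Final FC: 1.0 + 2.46 = 3.46 ppm.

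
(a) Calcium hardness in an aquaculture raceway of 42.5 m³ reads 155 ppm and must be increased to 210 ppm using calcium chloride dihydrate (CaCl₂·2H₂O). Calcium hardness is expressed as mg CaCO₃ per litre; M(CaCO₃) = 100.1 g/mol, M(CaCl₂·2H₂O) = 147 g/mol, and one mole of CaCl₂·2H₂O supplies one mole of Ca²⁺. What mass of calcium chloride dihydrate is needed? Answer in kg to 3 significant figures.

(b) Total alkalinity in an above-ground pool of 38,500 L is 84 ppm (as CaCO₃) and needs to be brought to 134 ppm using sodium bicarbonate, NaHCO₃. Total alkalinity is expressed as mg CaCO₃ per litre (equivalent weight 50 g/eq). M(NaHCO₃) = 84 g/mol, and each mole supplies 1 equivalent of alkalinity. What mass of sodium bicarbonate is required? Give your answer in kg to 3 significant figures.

(a) Volume: 42.5 m³ = 42,500 L.
(a) Hardness to add: (210 − 155) = 55 mg/L as CaCO₃ × 42,500 L = 2338 g as CaCO₃.
(a) Moles of Ca²⁺ (1 mol Ca²⁺ ≡ 1 mol CaCO₃): 2338 / 100.1 g/mol = 23.35 mol.
(a) Mass of CaCl₂·2H₂O: 23.35 × 147 = 3433 g.

(b) Alkalinity to add: (134 − 84) = 50 mg/L as CaCO₃ × 38,500 L = 1925 g as CaCO₃.
(b) Equivalents: 1925 g ÷ 50 g/eq = 38.5 eq.
(b) NaHCO₃ supplies 1 eq per mole → 38.5 mol.
(b) Mass: 38.5 mol × 84 g/mol = 3234 g.

(a) 3.43 kg; (b) 3.23 kg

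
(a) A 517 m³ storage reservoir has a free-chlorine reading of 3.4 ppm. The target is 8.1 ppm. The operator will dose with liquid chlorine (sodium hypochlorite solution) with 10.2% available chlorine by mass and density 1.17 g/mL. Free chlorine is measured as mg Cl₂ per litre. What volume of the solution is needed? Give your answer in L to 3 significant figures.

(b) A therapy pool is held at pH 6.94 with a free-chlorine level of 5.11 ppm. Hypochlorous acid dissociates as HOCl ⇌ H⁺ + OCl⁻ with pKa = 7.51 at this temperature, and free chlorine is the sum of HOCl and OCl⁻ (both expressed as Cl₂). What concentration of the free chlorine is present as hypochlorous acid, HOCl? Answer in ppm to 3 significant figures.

(a) Volume: 517 m³ = 517,000 L.
(a) Chlorine deficit: 8.1 − 3.4 = 4.7 ppm = 4.7 mg/L as Cl₂.
(a) Cl₂ equivalent needed: 4.7 mg/L × 517,000 L = 2,430,000 mg = 2430 g.
(a) Product at 10.2% available chlorine: 2430 / 0.102 = 23,820 g.
(a) Volume at density 1.17 g/mL: 23,820 g ÷ 1.17 g/mL = 20,360 mL.

(b) [OCl⁻]/[HOCl] = 10^(pH − pKa) = 10^(6.94 − 7.51) = 10^-0.57 = 0.2692.
(b) Fraction as HOCl = 1 / (1 + 0.2692) = 0.7879.
(b) HOCl = 0.7879 × 5.11 ppm = 4.026 ppm.

(a) 20.4 L; (b) 4.03 ppm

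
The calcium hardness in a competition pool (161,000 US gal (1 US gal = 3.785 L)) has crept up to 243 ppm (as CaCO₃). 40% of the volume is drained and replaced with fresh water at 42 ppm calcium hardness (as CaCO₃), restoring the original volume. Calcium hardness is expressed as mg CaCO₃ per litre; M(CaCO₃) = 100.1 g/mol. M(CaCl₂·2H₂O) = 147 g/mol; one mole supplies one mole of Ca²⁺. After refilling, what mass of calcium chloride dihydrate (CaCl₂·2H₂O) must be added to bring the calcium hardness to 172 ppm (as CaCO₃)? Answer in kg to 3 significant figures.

8.41 kg

Volume: 161,000 US gal × 3.785 L/gal = 609,385 L.
After draining 40% and refilling: 243 × 0.60 + 42 × 0.40 = 162.6 ppm.
Deficit to target: 172 − 162.6 = 9.4 mg/L.
As CaCO₃: 9.4 mg/L × 609,385 L = 5728 g; ÷ 100.1 = 57.22 mol Ca²⁺.
Mass: 57.22 × 147 = 8412 g.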